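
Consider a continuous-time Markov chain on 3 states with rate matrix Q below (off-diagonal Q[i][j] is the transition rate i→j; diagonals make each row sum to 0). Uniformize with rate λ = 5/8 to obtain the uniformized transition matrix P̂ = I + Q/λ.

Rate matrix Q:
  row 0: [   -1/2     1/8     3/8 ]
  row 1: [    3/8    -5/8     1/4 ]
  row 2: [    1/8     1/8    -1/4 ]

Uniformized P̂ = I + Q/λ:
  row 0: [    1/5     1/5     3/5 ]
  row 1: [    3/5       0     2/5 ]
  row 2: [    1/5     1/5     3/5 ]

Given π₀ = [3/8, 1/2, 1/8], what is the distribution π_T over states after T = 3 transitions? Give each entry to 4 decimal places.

t=0: π = [0.3750, 0.5000, 0.1250]
t=1: π = [0.4000, 0.1000, 0.5000]
t=2: π = [0.2400, 0.1800, 0.5800]
t=3: π = [0.2720, 0.1640, 0.5640]

π = [0.2720, 0.1640, 0.5640]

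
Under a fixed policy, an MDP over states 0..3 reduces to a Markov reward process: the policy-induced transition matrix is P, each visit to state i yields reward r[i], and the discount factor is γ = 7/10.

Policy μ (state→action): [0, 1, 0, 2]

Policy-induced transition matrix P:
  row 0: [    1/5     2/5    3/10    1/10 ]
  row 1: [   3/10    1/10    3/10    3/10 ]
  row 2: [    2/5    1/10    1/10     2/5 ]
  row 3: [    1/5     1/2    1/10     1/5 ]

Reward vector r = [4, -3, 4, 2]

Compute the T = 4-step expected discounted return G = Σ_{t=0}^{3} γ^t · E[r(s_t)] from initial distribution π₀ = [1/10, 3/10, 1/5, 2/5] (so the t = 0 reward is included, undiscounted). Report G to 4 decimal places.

G = 3.4090

t=0: π = [0.1000, 0.3000, 0.2000, 0.4000], E[r] = 1.1000, γ^t·E[r] = 1.100000, running G = 1.100000
t=1: π = [0.2700, 0.2900, 0.1800, 0.2600], E[r] = 1.4500, γ^t·E[r] = 1.015000, running G = 2.115000
t=2: π = [0.2650, 0.2850, 0.2120, 0.2380], E[r] = 1.5290, γ^t·E[r] = 0.749210, running G = 2.864210
t=3: π = [0.2709, 0.2747, 0.2100, 0.2444], E[r] = 1.5883, γ^t·E[r] = 0.544787, running G = 3.408997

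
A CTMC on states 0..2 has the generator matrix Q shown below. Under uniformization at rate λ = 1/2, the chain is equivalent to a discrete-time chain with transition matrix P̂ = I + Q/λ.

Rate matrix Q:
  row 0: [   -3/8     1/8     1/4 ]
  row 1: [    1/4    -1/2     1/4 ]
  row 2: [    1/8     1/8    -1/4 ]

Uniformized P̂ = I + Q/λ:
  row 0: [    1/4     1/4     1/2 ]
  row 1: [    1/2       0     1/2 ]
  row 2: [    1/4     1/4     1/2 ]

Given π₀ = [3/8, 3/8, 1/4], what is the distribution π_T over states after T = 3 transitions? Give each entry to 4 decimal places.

t=0: π = [0.3750, 0.3750, 0.2500]
t=1: π = [0.3438, 0.1563, 0.5000]
t=2: π = [0.2891, 0.2109, 0.5000]
t=3: π = [0.3027, 0.1973, 0.5000]

π = [0.3027, 0.1973, 0.5000]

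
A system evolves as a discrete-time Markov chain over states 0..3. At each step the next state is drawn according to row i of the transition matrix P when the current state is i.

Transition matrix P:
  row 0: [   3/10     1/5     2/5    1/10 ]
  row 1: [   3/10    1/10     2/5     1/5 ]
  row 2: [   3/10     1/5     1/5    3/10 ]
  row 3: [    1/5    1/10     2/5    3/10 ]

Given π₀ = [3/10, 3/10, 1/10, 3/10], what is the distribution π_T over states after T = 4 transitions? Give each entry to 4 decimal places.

π = [0.2772, 0.1612, 0.3330, 0.2286]

t=0: π = [0.3000, 0.3000, 0.1000, 0.3000]
t=1: π = [0.2700, 0.1400, 0.3800, 0.2100]
t=2: π = [0.2790, 0.1650, 0.3240, 0.2320]
t=3: π = [0.2768, 0.1603, 0.3352, 0.2277]
t=4: π = [0.2772, 0.1612, 0.3330, 0.2286]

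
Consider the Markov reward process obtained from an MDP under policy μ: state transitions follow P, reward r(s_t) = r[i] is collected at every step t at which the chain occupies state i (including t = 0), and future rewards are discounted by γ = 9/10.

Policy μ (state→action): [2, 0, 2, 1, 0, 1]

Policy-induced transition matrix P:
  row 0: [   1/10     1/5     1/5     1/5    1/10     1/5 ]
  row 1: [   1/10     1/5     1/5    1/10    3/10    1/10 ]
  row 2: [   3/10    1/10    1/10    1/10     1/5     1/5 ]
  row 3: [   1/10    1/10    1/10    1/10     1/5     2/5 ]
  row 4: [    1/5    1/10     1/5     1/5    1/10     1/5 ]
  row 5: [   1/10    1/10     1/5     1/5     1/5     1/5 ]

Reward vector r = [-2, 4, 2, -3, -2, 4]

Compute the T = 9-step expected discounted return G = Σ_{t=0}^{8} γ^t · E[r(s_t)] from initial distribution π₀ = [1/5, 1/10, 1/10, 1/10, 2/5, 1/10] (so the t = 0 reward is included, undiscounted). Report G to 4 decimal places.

G = 2.5470

t=0: π = [0.2000, 0.1000, 0.1000, 0.1000, 0.4000, 0.1000], E[r] = -0.5000, γ^t·E[r] = -0.500000, running G = -0.500000
t=1: π = [0.1600, 0.1300, 0.1800, 0.1700, 0.1500, 0.2100], E[r] = 0.5900, γ^t·E[r] = 0.531000, running G = 0.031000
t=2: π = [0.1510, 0.1290, 0.1650, 0.1520, 0.1820, 0.2210], E[r] = 0.6080, γ^t·E[r] = 0.492480, running G = 0.523480
t=3: π = [0.1512, 0.1280, 0.1683, 0.1554, 0.1796, 0.2175], E[r] = 0.5908, γ^t·E[r] = 0.430693, running G = 0.954173
t=4: π = [0.1516, 0.1279, 0.1676, 0.1548, 0.1797, 0.2183], E[r] = 0.5929, γ^t·E[r] = 0.388995, running G = 1.343168
t=5: π = [0.1515, 0.1280, 0.1678, 0.1550, 0.1797, 0.2182], E[r] = 0.5928, γ^t·E[r] = 0.350055, running G = 1.693224
t=6: π = [0.1515, 0.1279, 0.1677, 0.1549, 0.1797, 0.2182], E[r] = 0.5928, γ^t·E[r] = 0.315056, running G = 2.008280
t=7: π = [0.1515, 0.1279, 0.1677, 0.1549, 0.1797, 0.2182], E[r] = 0.5928, γ^t·E[r] = 0.283547, running G = 2.291827
t=8: π = [0.1515, 0.1279, 0.1677, 0.1549, 0.1797, 0.2182], E[r] = 0.5928, γ^t·E[r] = 0.255193, running G = 2.547020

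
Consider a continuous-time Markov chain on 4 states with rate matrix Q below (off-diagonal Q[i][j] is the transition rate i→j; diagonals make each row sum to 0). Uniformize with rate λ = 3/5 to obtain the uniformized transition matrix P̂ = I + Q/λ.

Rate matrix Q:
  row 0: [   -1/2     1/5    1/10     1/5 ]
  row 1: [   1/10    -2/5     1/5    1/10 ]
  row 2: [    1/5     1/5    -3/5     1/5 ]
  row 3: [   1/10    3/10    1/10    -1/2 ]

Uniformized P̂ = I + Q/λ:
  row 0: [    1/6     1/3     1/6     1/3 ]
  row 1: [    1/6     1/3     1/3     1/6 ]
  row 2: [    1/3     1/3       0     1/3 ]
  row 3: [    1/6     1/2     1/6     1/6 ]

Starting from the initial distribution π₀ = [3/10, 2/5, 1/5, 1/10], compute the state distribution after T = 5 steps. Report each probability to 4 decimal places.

t=0: π = [0.3000, 0.4000, 0.2000, 0.1000]
t=1: π = [0.2000, 0.3500, 0.2000, 0.2500]
t=2: π = [0.2000, 0.3750, 0.1917, 0.2333]
t=3: π = [0.1986, 0.3722, 0.1972, 0.2319]
t=4: π = [0.1995, 0.3720, 0.1958, 0.2326]
t=5: π = [0.1993, 0.3721, 0.1960, 0.2326]

π = [0.1993, 0.3721, 0.1960, 0.2326]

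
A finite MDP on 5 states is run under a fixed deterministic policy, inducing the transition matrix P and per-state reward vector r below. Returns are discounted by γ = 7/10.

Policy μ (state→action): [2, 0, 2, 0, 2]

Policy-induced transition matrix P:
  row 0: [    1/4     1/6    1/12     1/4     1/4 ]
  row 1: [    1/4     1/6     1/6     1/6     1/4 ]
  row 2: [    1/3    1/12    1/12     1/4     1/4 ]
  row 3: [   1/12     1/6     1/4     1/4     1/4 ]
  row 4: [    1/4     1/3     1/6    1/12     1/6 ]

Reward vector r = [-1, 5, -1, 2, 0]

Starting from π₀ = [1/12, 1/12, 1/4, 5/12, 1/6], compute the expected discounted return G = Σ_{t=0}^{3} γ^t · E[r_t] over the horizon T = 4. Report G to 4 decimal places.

G = 2.3708

t=0: π = [0.0833, 0.0833, 0.2500, 0.4167, 0.1667], E[r] = 0.9167, γ^t·E[r] = 0.916667, running G = 0.916667
t=1: π = [0.2014, 0.1736, 0.1736, 0.2153, 0.2361], E[r] = 0.9236, γ^t·E[r] = 0.646528, running G = 1.563194
t=2: π = [0.2286, 0.1916, 0.1534, 0.1962, 0.2303], E[r] = 0.9682, γ^t·E[r] = 0.474404, running G = 2.037598
t=3: π = [0.2301, 0.1923, 0.1512, 0.1957, 0.2308], E[r] = 0.9714, γ^t·E[r] = 0.333191, running G = 2.370789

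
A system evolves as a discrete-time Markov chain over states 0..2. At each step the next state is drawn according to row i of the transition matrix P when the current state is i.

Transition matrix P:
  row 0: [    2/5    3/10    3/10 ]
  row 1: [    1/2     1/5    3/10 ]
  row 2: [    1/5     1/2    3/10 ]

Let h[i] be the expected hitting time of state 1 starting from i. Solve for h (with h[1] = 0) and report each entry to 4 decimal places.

h = [2.7778, 0.0000, 2.2222]

First-step conditioning: h[1] = 0; for i ≠ 1, h[i] = 1 + Σ_k P[i][k]·h[k].
  h[0] = 1 + 2/5·h[0] + 3/10·h[2]
  h[2] = 1 + 1/5·h[0] + 3/10·h[2]
Solving the 2×2 linear system over states ≠ 1 gives exactly h = [25/9, 0, 20/9] (h[1] = 0 is the target).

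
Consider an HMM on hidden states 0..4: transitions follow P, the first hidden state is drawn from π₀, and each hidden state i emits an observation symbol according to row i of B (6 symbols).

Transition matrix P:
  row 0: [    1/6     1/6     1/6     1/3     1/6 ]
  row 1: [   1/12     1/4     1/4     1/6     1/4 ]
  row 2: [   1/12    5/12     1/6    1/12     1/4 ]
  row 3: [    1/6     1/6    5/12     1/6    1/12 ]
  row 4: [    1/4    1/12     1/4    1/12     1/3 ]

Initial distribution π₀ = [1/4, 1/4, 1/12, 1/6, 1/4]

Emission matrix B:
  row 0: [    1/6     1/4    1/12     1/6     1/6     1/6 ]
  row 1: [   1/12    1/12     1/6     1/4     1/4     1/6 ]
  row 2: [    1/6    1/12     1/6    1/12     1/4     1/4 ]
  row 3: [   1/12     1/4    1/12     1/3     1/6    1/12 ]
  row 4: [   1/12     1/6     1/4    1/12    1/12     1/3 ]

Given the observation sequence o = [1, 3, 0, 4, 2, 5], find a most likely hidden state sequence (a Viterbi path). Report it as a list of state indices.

t=0: δ = [6.250e-02, 2.083e-02, 6.944e-03, 4.167e-02, 4.167e-02]  (obs o_0=1)
t=1: δ = [1.736e-03, 2.604e-03, 1.447e-03, 6.944e-03, 1.157e-03]  ψ = [0, 0, 3, 0, 4]  (obs o_1=3)
t=2: δ = [1.929e-04, 9.645e-05, 4.823e-04, 9.645e-05, 5.425e-05]  ψ = [3, 3, 3, 3, 1]  (obs o_2=0)
t=3: δ = [6.698e-06, 5.023e-05, 2.009e-05, 1.072e-05, 1.005e-05]  ψ = [2, 2, 2, 0, 2]  (obs o_3=4)
t=4: δ = [3.489e-07, 2.093e-06, 2.093e-06, 6.977e-07, 3.140e-06]  ψ = [1, 1, 1, 1, 1]  (obs o_4=2)
t=5: δ = [1.308e-07, 1.454e-07, 1.962e-07, 2.907e-08, 3.489e-07]  ψ = [4, 2, 4, 1, 4]  (obs o_5=5)
backtrack: best end state = 4; path = [0, 3, 2, 1, 4, 4]

path = [0, 3, 2, 1, 4, 4]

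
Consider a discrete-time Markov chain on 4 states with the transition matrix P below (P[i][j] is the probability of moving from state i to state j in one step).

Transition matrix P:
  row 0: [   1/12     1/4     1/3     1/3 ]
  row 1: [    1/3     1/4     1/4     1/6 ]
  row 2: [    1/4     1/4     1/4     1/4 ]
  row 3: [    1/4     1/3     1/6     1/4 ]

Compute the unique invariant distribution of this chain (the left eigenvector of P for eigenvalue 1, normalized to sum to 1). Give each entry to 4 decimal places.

Balance equations π_j = Σ_i π_i·P[i][j]:
  π_0 = 1/12·π_0 + 1/3·π_1 + 1/4·π_2 + 1/4·π_3
  π_1 = 1/4·π_0 + 1/4·π_1 + 1/4·π_2 + 1/3·π_3
  π_2 = 1/3·π_0 + 1/4·π_1 + 1/4·π_2 + 1/6·π_3
  normalize: π_0 + π_1 + π_2 + π_3 = 1
Solving the linear system gives exactly π = [474/2029, 549/2029, 505/2029, 501/2029].

π = [0.2336, 0.2706, 0.2489, 0.2469]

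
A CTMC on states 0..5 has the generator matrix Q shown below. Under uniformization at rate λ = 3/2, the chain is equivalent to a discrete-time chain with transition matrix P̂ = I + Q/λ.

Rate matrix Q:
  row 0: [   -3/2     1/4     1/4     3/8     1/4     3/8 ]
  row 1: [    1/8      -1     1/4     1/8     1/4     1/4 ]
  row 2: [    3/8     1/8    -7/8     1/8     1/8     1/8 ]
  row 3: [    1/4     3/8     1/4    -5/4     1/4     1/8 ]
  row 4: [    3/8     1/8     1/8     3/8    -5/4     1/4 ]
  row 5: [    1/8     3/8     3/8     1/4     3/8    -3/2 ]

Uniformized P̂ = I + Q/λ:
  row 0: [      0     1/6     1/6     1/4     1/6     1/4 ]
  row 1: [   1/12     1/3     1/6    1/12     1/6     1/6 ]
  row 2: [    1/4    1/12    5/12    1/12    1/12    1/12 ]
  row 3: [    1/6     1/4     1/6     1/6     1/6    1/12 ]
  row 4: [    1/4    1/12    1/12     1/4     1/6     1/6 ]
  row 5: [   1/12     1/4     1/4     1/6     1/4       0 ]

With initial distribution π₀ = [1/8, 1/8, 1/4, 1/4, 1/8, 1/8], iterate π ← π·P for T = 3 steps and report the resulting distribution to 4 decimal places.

π = [0.1471, 0.1905, 0.2194, 0.1580, 0.1590, 0.1260]

t=0: π = [0.1250, 0.1250, 0.2500, 0.2500, 0.1250, 0.1250]
t=1: π = [0.1563, 0.1875, 0.2292, 0.1563, 0.1563, 0.1146]
t=2: π = [0.1476, 0.1884, 0.2205, 0.1580, 0.1571, 0.1285]
t=3: π = [0.1471, 0.1905, 0.2194, 0.1580, 0.1590, 0.1260]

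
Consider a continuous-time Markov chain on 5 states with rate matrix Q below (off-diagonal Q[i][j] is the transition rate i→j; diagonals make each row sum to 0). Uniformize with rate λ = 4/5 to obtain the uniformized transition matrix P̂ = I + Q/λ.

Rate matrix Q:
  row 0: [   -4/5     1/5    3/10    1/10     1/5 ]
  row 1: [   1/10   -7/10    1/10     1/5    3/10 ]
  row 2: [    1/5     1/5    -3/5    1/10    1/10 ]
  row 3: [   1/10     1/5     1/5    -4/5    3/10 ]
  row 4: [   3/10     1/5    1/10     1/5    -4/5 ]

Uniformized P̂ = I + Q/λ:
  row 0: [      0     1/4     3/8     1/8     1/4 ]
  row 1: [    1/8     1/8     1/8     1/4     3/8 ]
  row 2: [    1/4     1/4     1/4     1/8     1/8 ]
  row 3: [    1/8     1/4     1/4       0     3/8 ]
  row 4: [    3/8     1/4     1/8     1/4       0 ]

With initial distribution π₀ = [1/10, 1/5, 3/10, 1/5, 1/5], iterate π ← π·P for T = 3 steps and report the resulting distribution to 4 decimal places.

π = [0.1844, 0.2223, 0.2176, 0.1598, 0.2160]

t=0: π = [0.1000, 0.2000, 0.3000, 0.2000, 0.2000]
t=1: π = [0.2000, 0.2250, 0.2125, 0.1500, 0.2125]
t=2: π = [0.1797, 0.2219, 0.2203, 0.1609, 0.2172]
t=3: π = [0.1844, 0.2223, 0.2176, 0.1598, 0.2160]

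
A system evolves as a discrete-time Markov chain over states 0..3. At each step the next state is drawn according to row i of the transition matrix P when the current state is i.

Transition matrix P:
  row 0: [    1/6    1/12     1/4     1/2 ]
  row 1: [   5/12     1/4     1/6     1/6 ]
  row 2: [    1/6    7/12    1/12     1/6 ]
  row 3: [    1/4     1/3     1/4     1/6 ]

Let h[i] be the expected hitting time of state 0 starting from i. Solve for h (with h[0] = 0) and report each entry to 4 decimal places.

h = [0.0000, 2.8800, 3.5446, 3.4154]

First-step conditioning: h[0] = 0; for i ≠ 0, h[i] = 1 + Σ_k P[i][k]·h[k].
  h[1] = 1 + 1/4·h[1] + 1/6·h[2] + 1/6·h[3]
  h[2] = 1 + 7/12·h[1] + 1/12·h[2] + 1/6·h[3]
  h[3] = 1 + 1/3·h[1] + 1/4·h[2] + 1/6·h[3]
Solving the 3×3 linear system over states ≠ 0 gives exactly h = [0, 72/25, 1152/325, 222/65] (h[0] = 0 is the target).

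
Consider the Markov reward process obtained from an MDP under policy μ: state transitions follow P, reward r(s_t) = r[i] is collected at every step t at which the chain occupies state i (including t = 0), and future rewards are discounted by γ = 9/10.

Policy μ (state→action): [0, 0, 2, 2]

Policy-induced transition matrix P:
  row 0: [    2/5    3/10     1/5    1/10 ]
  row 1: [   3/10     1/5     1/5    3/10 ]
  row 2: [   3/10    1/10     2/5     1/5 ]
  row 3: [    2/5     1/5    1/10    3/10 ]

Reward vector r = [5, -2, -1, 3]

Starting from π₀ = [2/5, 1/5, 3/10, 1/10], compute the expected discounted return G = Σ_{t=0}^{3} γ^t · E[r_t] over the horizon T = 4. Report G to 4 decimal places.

G = 5.7635

t=0: π = [0.4000, 0.2000, 0.3000, 0.1000], E[r] = 1.6000, γ^t·E[r] = 1.600000, running G = 1.600000
t=1: π = [0.3500, 0.2100, 0.2500, 0.1900], E[r] = 1.6500, γ^t·E[r] = 1.485000, running G = 3.085000
t=2: π = [0.3540, 0.2100, 0.2310, 0.2050], E[r] = 1.7340, γ^t·E[r] = 1.404540, running G = 4.489540
t=3: π = [0.3559, 0.2123, 0.2257, 0.2061], E[r] = 1.7475, γ^t·E[r] = 1.273928, running G = 5.763468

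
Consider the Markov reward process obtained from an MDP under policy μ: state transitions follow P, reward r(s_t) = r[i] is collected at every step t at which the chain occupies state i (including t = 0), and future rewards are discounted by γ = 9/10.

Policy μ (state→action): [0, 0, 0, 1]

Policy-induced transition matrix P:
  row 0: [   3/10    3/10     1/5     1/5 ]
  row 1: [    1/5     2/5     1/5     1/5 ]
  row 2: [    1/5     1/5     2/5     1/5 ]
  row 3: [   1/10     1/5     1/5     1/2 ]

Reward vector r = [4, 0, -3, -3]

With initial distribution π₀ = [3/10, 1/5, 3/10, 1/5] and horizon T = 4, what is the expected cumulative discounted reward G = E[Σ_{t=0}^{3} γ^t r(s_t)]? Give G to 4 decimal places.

t=0: π = [0.3000, 0.2000, 0.3000, 0.2000], E[r] = -0.3000, γ^t·E[r] = -0.300000, running G = -0.300000
t=1: π = [0.2100, 0.2700, 0.2600, 0.2600], E[r] = -0.7200, γ^t·E[r] = -0.648000, running G = -0.948000
t=2: π = [0.1950, 0.2750, 0.2520, 0.2780], E[r] = -0.8100, γ^t·E[r] = -0.656100, running G = -1.604100
t=3: π = [0.1917, 0.2745, 0.2504, 0.2834], E[r] = -0.8346, γ^t·E[r] = -0.608423, running G = -2.212523

G = -2.2125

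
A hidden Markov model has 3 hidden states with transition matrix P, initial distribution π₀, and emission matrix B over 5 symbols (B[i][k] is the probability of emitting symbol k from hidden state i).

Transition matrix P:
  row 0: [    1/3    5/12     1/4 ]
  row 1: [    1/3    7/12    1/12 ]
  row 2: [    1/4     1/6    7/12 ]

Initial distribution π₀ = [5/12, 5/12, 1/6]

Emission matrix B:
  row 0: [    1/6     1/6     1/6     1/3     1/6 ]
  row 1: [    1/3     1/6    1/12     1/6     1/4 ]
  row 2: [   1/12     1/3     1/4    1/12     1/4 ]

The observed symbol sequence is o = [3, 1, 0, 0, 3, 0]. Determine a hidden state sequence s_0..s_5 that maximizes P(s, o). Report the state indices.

t=0: δ = [1.389e-01, 6.944e-02, 1.389e-02]  (obs o_0=3)
t=1: δ = [7.716e-03, 9.645e-03, 1.157e-02]  ψ = [0, 0, 0]  (obs o_1=1)
t=2: δ = [5.358e-04, 1.875e-03, 5.626e-04]  ψ = [1, 1, 2]  (obs o_2=0)
t=3: δ = [1.042e-04, 3.647e-04, 2.735e-05]  ψ = [1, 1, 2]  (obs o_3=0)
t=4: δ = [4.052e-05, 3.545e-05, 2.532e-06]  ψ = [1, 1, 1]  (obs o_4=3)
t=5: δ = [2.251e-06, 6.894e-06, 8.441e-07]  ψ = [0, 1, 0]  (obs o_5=0)
backtrack: best end state = 1; path = [0, 1, 1, 1, 1, 1]

path = [0, 1, 1, 1, 1, 1]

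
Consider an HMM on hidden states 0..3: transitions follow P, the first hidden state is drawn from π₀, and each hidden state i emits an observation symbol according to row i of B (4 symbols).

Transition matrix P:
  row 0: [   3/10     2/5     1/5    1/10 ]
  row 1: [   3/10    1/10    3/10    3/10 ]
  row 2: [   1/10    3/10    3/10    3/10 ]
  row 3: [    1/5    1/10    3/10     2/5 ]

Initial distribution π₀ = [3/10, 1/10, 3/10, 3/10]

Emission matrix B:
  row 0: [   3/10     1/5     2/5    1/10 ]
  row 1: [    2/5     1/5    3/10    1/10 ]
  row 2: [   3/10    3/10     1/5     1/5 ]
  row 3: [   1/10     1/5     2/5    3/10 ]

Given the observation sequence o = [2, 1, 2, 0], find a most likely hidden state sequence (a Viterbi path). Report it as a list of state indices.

t=0: δ = [1.200e-01, 3.000e-02, 6.000e-02, 1.200e-01]  (obs o_0=2)
t=1: δ = [7.200e-03, 9.600e-03, 1.080e-02, 9.600e-03]  ψ = [0, 0, 3, 3]  (obs o_1=1)
t=2: δ = [1.152e-03, 9.720e-04, 6.480e-04, 1.536e-03]  ψ = [1, 2, 2, 3]  (obs o_2=2)
t=3: δ = [1.037e-04, 1.843e-04, 1.382e-04, 6.144e-05]  ψ = [0, 0, 3, 3]  (obs o_3=0)
backtrack: best end state = 1; path = [0, 1, 0, 1]

path = [0, 1, 0, 1]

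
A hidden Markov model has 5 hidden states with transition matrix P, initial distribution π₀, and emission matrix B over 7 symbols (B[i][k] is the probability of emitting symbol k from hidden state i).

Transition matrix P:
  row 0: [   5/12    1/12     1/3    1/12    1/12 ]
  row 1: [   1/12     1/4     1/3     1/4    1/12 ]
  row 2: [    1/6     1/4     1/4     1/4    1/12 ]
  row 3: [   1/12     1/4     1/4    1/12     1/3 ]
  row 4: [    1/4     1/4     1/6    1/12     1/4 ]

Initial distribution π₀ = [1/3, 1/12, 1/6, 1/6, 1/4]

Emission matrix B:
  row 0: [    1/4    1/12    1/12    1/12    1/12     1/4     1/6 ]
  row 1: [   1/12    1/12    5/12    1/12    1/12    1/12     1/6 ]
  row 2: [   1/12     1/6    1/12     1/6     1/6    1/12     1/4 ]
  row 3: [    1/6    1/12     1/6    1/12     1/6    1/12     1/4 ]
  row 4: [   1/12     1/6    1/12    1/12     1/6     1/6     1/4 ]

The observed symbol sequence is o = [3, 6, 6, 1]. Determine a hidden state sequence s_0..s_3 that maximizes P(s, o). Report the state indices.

path = [0, 2, 3, 4]

t=0: δ = [2.778e-02, 6.944e-03, 2.778e-02, 1.389e-02, 2.083e-02]  (obs o_0=3)
t=1: δ = [1.929e-03, 1.157e-03, 2.315e-03, 1.736e-03, 1.302e-03]  ψ = [0, 2, 0, 2, 4]  (obs o_1=6)
t=2: δ = [1.340e-04, 9.645e-05, 1.608e-04, 1.447e-04, 1.447e-04]  ψ = [0, 2, 0, 2, 3]  (obs o_2=6)
t=3: δ = [4.651e-06, 3.349e-06, 7.442e-06, 3.349e-06, 8.038e-06]  ψ = [0, 2, 0, 2, 3]  (obs o_3=1)
backtrack: best end state = 4; path = [0, 2, 3, 4]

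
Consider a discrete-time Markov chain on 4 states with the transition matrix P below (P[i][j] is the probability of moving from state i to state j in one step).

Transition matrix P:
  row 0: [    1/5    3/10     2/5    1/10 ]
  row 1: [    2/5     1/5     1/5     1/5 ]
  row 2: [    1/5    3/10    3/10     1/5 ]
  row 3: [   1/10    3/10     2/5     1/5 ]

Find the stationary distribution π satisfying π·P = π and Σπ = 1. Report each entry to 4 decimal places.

Balance equations π_j = Σ_i π_i·P[i][j]:
  π_0 = 1/5·π_0 + 2/5·π_1 + 1/5·π_2 + 1/10·π_3
  π_1 = 3/10·π_0 + 1/5·π_1 + 3/10·π_2 + 3/10·π_3
  π_2 = 2/5·π_0 + 1/5·π_1 + 3/10·π_2 + 2/5·π_3
  normalize: π_0 + π_1 + π_2 + π_3 = 1
Solving the linear system gives exactly π = [86/363, 3/11, 38/121, 64/363].

π = [0.2369, 0.2727, 0.3140, 0.1763]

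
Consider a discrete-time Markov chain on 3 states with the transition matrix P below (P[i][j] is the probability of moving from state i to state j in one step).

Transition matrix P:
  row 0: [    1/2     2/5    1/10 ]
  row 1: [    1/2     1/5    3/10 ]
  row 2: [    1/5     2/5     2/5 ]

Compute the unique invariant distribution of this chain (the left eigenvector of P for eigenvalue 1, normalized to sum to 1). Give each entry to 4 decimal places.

Balance equations π_j = Σ_i π_i·P[i][j]:
  π_0 = 1/2·π_0 + 1/2·π_1 + 1/5·π_2
  π_1 = 2/5·π_0 + 1/5·π_1 + 2/5·π_2
  normalize: π_0 + π_1 + π_2 = 1
Solving the linear system gives exactly π = [3/7, 1/3, 5/21].

π = [0.4286, 0.3333, 0.2381]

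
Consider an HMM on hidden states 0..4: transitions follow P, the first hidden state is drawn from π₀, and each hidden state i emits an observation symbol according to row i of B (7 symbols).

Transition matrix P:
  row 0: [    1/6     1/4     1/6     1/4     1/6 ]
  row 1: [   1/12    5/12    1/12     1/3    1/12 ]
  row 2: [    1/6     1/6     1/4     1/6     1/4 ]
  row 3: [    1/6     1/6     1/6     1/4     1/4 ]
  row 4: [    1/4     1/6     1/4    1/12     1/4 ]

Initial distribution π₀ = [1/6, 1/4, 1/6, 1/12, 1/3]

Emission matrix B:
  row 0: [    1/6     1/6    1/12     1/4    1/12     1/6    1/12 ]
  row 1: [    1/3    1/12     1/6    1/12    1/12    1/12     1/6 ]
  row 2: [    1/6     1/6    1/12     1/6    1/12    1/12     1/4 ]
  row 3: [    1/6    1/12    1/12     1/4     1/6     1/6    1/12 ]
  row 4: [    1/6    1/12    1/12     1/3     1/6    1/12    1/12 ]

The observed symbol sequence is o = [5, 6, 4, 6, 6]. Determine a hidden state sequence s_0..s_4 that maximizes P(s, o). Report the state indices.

t=0: δ = [2.778e-02, 2.083e-02, 1.389e-02, 1.389e-02, 2.778e-02]  (obs o_0=5)
t=1: δ = [5.787e-04, 1.447e-03, 1.736e-03, 5.787e-04, 5.787e-04]  ψ = [4, 1, 4, 0, 4]  (obs o_1=6)
t=2: δ = [2.411e-05, 5.023e-05, 3.617e-05, 8.038e-05, 7.234e-05]  ψ = [2, 1, 2, 1, 2]  (obs o_2=4)
t=3: δ = [1.507e-06, 3.489e-06, 4.521e-06, 1.674e-06, 1.674e-06]  ψ = [4, 1, 4, 3, 3]  (obs o_3=6)
t=4: δ = [6.279e-08, 2.423e-07, 2.826e-07, 9.690e-08, 9.419e-08]  ψ = [2, 1, 2, 1, 2]  (obs o_4=6)
backtrack: best end state = 2; path = [4, 2, 4, 2, 2]

path = [4, 2, 4, 2, 2]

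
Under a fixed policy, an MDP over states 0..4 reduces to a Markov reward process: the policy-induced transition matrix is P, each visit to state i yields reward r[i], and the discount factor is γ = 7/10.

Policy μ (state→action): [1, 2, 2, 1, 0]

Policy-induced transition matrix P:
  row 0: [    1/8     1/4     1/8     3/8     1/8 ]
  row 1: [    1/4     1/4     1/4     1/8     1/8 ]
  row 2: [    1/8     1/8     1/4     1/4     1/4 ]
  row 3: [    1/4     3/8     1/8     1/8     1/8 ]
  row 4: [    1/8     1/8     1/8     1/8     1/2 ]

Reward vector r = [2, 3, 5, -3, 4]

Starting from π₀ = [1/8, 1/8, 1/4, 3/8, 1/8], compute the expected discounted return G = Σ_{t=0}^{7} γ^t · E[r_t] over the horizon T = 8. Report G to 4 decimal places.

G = 6.0575

t=0: π = [0.1250, 0.1250, 0.2500, 0.3750, 0.1250], E[r] = 1.2500, γ^t·E[r] = 1.250000, running G = 1.250000
t=1: π = [0.1875, 0.2500, 0.1719, 0.1875, 0.2031], E[r] = 2.2344, γ^t·E[r] = 1.564063, running G = 2.814063
t=2: π = [0.1797, 0.2266, 0.1777, 0.1934, 0.2227], E[r] = 2.2383, γ^t·E[r] = 1.096758, running G = 3.910820
t=3: π = [0.1775, 0.2241, 0.1755, 0.1921, 0.2307], E[r] = 2.2515, γ^t·E[r] = 0.772252, running G = 4.683073
t=4: π = [0.1770, 0.2232, 0.1750, 0.1913, 0.2335], E[r] = 2.2585, γ^t·E[r] = 0.542255, running G = 5.225327
t=5: π = [0.1768, 0.2229, 0.1748, 0.1911, 0.2344], E[r] = 2.2604, γ^t·E[r] = 0.379902, running G = 5.605229
t=6: π = [0.1767, 0.2227, 0.1747, 0.1911, 0.2348], E[r] = 2.2611, γ^t·E[r] = 0.266017, running G = 5.871246
t=7: π = [0.1767, 0.2227, 0.1747, 0.1910, 0.2349], E[r] = 2.2614, γ^t·E[r] = 0.186232, running G = 6.057479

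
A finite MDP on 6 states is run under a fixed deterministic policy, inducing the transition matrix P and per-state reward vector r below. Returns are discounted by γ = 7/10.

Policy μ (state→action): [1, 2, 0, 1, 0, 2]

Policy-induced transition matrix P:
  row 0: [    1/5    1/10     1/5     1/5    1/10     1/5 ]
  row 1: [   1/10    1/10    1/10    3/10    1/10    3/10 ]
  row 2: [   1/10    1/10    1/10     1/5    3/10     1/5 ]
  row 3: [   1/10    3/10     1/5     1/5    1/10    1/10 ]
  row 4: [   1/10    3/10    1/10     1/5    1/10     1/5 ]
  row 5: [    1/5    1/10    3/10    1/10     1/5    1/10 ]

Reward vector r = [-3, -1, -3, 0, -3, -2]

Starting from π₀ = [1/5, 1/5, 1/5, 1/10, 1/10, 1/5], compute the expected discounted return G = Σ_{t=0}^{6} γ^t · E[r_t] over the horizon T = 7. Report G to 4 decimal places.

t=0: π = [0.2000, 0.2000, 0.2000, 0.1000, 0.1000, 0.2000], E[r] = -2.1000, γ^t·E[r] = -2.100000, running G = -2.100000
t=1: π = [0.1400, 0.1400, 0.1700, 0.2000, 0.1600, 0.1900], E[r] = -1.9300, γ^t·E[r] = -1.351000, running G = -3.451000
t=2: π = [0.1330, 0.1720, 0.1720, 0.1950, 0.1530, 0.1750], E[r] = -1.8960, γ^t·E[r] = -0.929040, running G = -4.380040
t=3: π = [0.1308, 0.1696, 0.1678, 0.1997, 0.1519, 0.1802], E[r] = -1.8815, γ^t·E[r] = -0.645355, running G = -5.025395
t=4: π = [0.1311, 0.1703, 0.1691, 0.1989, 0.1516, 0.1790], E[r] = -1.8836, γ^t·E[r] = -0.452245, running G = -5.477640
t=5: π = [0.1310, 0.1701, 0.1688, 0.1991, 0.1517, 0.1792], E[r] = -1.8831, γ^t·E[r] = -0.316500, running G = -5.794140
t=6: π = [0.1310, 0.1702, 0.1689, 0.1991, 0.1517, 0.1792], E[r] = -1.8832, γ^t·E[r] = -0.221560, running G = -6.015700

G = -6.0157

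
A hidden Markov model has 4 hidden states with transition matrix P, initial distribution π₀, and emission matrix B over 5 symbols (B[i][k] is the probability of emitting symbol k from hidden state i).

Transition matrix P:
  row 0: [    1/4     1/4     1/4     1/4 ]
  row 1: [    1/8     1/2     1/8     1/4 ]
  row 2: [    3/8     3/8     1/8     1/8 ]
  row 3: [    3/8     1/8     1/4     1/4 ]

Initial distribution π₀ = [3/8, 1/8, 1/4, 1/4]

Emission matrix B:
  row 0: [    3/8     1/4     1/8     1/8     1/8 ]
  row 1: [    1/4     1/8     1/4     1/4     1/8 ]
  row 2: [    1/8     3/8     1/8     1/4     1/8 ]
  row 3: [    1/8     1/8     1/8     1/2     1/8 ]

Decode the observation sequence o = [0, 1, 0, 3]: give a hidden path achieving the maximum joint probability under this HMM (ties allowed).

path = [0, 2, 0, 3]

t=0: δ = [1.406e-01, 3.125e-02, 3.125e-02, 3.125e-02]  (obs o_0=0)
t=1: δ = [8.789e-03, 4.395e-03, 1.318e-02, 4.395e-03]  ψ = [0, 0, 0, 0]  (obs o_1=1)
t=2: δ = [1.854e-03, 1.236e-03, 2.747e-04, 2.747e-04]  ψ = [2, 2, 0, 0]  (obs o_2=0)
t=3: δ = [5.794e-05, 1.545e-04, 1.159e-04, 2.317e-04]  ψ = [0, 1, 0, 0]  (obs o_3=3)
backtrack: best end state = 3; path = [0, 2, 0, 3]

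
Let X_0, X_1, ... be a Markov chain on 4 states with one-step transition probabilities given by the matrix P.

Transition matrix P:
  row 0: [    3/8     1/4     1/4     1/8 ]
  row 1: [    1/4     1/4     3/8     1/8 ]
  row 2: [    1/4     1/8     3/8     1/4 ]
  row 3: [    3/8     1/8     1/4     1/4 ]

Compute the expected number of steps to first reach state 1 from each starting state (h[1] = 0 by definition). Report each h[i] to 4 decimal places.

h = [5.2267, 0.0000, 6.0800, 5.9733]

First-step conditioning: h[1] = 0; for i ≠ 1, h[i] = 1 + Σ_k P[i][k]·h[k].
  h[0] = 1 + 3/8·h[0] + 1/4·h[2] + 1/8·h[3]
  h[2] = 1 + 1/4·h[0] + 3/8·h[2] + 1/4·h[3]
  h[3] = 1 + 3/8·h[0] + 1/4·h[2] + 1/4·h[3]
Solving the 3×3 linear system over states ≠ 1 gives exactly h = [392/75, 0, 152/25, 448/75] (h[1] = 0 is the target).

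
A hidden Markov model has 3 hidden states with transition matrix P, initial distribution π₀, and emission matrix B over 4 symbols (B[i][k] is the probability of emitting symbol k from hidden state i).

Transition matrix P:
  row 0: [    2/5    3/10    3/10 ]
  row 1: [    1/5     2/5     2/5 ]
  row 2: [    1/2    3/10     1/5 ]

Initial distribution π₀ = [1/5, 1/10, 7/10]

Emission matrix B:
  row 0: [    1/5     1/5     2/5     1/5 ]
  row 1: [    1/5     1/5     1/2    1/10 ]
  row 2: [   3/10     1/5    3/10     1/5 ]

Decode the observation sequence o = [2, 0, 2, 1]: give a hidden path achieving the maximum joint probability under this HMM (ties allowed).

path = [2, 0, 0, 0]

t=0: δ = [8.000e-02, 5.000e-02, 2.100e-01]  (obs o_0=2)
t=1: δ = [2.100e-02, 1.260e-02, 1.260e-02]  ψ = [2, 2, 2]  (obs o_1=0)
t=2: δ = [3.360e-03, 3.150e-03, 1.890e-03]  ψ = [0, 0, 0]  (obs o_2=2)
t=3: δ = [2.688e-04, 2.520e-04, 2.520e-04]  ψ = [0, 1, 1]  (obs o_3=1)
backtrack: best end state = 0; path = [2, 0, 0, 0]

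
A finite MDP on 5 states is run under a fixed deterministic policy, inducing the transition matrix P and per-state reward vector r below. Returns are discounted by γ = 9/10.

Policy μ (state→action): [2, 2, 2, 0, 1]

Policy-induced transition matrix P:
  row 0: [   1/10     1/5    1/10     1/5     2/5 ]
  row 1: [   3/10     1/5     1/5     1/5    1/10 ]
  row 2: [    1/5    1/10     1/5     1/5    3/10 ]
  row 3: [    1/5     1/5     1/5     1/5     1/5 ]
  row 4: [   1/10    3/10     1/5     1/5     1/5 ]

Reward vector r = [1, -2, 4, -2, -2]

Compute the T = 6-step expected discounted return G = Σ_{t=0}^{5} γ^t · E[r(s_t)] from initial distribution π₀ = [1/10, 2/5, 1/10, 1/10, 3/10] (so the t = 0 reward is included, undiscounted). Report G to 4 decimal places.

G = -2.3688

t=0: π = [0.1000, 0.4000, 0.1000, 0.1000, 0.3000], E[r] = -1.1000, γ^t·E[r] = -1.100000, running G = -1.100000
t=1: π = [0.2000, 0.2200, 0.1900, 0.2000, 0.1900], E[r] = -0.2600, γ^t·E[r] = -0.234000, running G = -1.334000
t=2: π = [0.1830, 0.2000, 0.1800, 0.2000, 0.2370], E[r] = -0.3710, γ^t·E[r] = -0.300510, running G = -1.634510
t=3: π = [0.1780, 0.2057, 0.1817, 0.2000, 0.2346], E[r] = -0.3758, γ^t·E[r] = -0.273958, running G = -1.908468
t=4: π = [0.1793, 0.2053, 0.1822, 0.2000, 0.2332], E[r] = -0.3689, γ^t·E[r] = -0.242016, running G = -2.150484
t=5: π = [0.1793, 0.2051, 0.1821, 0.2000, 0.2336], E[r] = -0.3698, γ^t·E[r] = -0.218335, running G = -2.368819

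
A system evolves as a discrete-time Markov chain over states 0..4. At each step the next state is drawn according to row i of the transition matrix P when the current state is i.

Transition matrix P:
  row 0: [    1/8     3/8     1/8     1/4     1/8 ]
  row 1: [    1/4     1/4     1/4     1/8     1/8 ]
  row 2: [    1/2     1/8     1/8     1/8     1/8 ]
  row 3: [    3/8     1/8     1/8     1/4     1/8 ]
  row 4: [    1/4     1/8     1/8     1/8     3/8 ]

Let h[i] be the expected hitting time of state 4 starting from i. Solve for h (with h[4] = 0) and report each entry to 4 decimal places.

First-step conditioning: h[4] = 0; for i ≠ 4, h[i] = 1 + Σ_k P[i][k]·h[k].
  h[0] = 1 + 1/8·h[0] + 3/8·h[1] + 1/8·h[2] + 1/4·h[3]
  h[1] = 1 + 1/4·h[0] + 1/4·h[1] + 1/4·h[2] + 1/8·h[3]
  h[2] = 1 + 1/2·h[0] + 1/8·h[1] + 1/8·h[2] + 1/8·h[3]
  h[3] = 1 + 3/8·h[0] + 1/8·h[1] + 1/8·h[2] + 1/4·h[3]
Solving the 4×4 linear system over states ≠ 4 gives exactly h = [8, 8, 8, 8, 0] (h[4] = 0 is the target).

h = [8.0000, 8.0000, 8.0000, 8.0000, 0.0000]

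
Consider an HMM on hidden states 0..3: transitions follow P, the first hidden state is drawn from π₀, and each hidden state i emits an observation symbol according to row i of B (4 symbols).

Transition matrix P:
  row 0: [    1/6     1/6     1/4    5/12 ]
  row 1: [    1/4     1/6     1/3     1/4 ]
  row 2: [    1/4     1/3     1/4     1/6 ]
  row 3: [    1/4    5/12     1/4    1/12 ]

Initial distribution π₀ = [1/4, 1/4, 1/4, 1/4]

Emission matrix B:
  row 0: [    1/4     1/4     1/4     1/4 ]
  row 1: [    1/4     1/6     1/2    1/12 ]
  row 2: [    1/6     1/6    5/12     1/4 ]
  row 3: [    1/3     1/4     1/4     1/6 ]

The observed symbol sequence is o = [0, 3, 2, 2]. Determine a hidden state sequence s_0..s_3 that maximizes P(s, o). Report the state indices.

t=0: δ = [6.250e-02, 6.250e-02, 4.167e-02, 8.333e-02]  (obs o_0=0)
t=1: δ = [5.208e-03, 2.894e-03, 5.208e-03, 4.340e-03]  ψ = [3, 3, 1, 0]  (obs o_1=3)
t=2: δ = [3.255e-04, 9.042e-04, 5.425e-04, 5.425e-04]  ψ = [2, 3, 0, 0]  (obs o_2=2)
t=3: δ = [5.651e-05, 1.130e-04, 1.256e-04, 5.651e-05]  ψ = [1, 3, 1, 1]  (obs o_3=2)
backtrack: best end state = 2; path = [0, 3, 1, 2]

path = [0, 3, 1, 2]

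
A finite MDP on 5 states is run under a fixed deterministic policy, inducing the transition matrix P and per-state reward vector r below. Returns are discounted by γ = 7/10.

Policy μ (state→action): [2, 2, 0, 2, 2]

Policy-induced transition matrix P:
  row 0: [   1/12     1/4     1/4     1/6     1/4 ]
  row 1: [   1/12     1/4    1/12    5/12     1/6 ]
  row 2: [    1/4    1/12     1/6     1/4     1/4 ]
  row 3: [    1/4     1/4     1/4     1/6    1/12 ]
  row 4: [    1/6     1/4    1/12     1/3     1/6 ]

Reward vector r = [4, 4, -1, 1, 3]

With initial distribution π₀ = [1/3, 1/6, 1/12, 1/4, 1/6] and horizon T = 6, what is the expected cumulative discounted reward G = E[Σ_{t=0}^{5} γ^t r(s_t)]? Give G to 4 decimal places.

G = 6.8837

t=0: π = [0.3333, 0.1667, 0.0833, 0.2500, 0.1667], E[r] = 2.6667, γ^t·E[r] = 2.666667, running G = 2.666667
t=1: π = [0.1528, 0.2361, 0.1875, 0.2431, 0.1806], E[r] = 2.1528, γ^t·E[r] = 1.506944, running G = 4.173611
t=2: π = [0.1701, 0.2188, 0.1649, 0.2714, 0.1748], E[r] = 2.1863, γ^t·E[r] = 1.071308, running G = 5.244919
t=3: π = [0.1706, 0.2225, 0.1707, 0.2642, 0.1720], E[r] = 2.1820, γ^t·E[r] = 0.748427, running G = 5.993346
t=4: π = [0.1701, 0.2216, 0.1700, 0.2652, 0.1731], E[r] = 2.1812, γ^t·E[r] = 0.523712, running G = 6.517057
t=5: π = [0.1703, 0.2217, 0.1701, 0.2651, 0.1729], E[r] = 2.1816, γ^t·E[r] = 0.366658, running G = 6.883716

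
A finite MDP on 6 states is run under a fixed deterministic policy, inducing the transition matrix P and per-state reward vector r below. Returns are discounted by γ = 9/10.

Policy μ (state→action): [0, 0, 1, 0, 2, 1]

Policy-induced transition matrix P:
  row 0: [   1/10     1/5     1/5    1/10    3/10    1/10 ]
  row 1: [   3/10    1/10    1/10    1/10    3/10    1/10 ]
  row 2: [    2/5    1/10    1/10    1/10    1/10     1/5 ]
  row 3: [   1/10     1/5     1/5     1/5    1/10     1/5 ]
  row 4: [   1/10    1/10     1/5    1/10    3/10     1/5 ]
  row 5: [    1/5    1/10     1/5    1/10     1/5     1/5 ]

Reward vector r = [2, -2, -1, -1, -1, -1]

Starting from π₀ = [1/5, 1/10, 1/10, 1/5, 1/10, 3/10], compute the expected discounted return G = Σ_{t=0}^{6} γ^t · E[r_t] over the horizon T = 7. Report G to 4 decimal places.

G = -2.8496

t=0: π = [0.2000, 0.1000, 0.1000, 0.2000, 0.1000, 0.3000], E[r] = -0.5000, γ^t·E[r] = -0.500000, running G = -0.500000
t=1: π = [0.1800, 0.1400, 0.1800, 0.1200, 0.2100, 0.1700], E[r] = -0.6000, γ^t·E[r] = -0.540000, running G = -1.040000
t=2: π = [0.1990, 0.1300, 0.1680, 0.1120, 0.2230, 0.1680], E[r] = -0.5330, γ^t·E[r] = -0.431730, running G = -1.471730
t=3: π = [0.1932, 0.1311, 0.1702, 0.1112, 0.2272, 0.1671], E[r] = -0.5515, γ^t·E[r] = -0.402044, running G = -1.873774
t=4: π = [0.1940, 0.1304, 0.1699, 0.1111, 0.2270, 0.1676], E[r] = -0.5485, γ^t·E[r] = -0.359851, running G = -2.233625
t=5: π = [0.1938, 0.1305, 0.1700, 0.1111, 0.2270, 0.1676], E[r] = -0.5491, γ^t·E[r] = -0.324234, running G = -2.557859
t=6: π = [0.1938, 0.1305, 0.1700, 0.1111, 0.2270, 0.1676], E[r] = -0.5489, γ^t·E[r] = -0.291732, running G = -2.849591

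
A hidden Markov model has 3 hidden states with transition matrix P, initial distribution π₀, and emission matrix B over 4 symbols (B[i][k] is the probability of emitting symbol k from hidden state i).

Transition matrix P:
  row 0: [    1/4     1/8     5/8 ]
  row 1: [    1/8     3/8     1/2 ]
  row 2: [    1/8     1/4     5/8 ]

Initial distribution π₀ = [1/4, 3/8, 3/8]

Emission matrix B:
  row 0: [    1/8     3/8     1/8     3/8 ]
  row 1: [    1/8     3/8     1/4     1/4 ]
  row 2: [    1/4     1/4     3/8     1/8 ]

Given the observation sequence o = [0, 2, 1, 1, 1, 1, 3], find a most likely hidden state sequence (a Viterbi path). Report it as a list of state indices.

path = [2, 2, 2, 2, 2, 2, 2]

t=0: δ = [3.125e-02, 4.688e-02, 9.375e-02]  (obs o_0=0)
t=1: δ = [1.465e-03, 5.859e-03, 2.197e-02]  ψ = [2, 2, 2]  (obs o_1=2)
t=2: δ = [1.030e-03, 2.060e-03, 3.433e-03]  ψ = [2, 2, 2]  (obs o_2=1)
t=3: δ = [1.609e-04, 3.219e-04, 5.364e-04]  ψ = [2, 2, 2]  (obs o_3=1)
t=4: δ = [2.515e-05, 5.029e-05, 8.382e-05]  ψ = [2, 2, 2]  (obs o_4=1)
t=5: δ = [3.929e-06, 7.858e-06, 1.310e-05]  ψ = [2, 2, 2]  (obs o_5=1)
t=6: δ = [6.139e-07, 8.185e-07, 1.023e-06]  ψ = [2, 2, 2]  (obs o_6=3)
backtrack: best end state = 2; path = [2, 2, 2, 2, 2, 2, 2]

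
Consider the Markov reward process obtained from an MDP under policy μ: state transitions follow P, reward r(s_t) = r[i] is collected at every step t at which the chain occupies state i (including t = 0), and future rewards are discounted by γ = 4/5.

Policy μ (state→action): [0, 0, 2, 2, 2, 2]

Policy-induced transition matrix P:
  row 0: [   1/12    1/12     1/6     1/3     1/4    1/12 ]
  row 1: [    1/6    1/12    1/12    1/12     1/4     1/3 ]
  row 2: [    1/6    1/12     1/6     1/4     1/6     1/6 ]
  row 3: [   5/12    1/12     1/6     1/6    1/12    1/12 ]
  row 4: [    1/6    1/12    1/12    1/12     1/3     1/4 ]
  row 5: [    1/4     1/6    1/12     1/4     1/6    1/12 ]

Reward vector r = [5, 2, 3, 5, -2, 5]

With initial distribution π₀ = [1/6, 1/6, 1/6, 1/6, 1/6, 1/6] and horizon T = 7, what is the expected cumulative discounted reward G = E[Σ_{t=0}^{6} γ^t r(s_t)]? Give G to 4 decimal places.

t=0: π = [0.1667, 0.1667, 0.1667, 0.1667, 0.1667, 0.1667], E[r] = 3.0000, γ^t·E[r] = 3.000000, running G = 3.000000
t=1: π = [0.2083, 0.0972, 0.1250, 0.1944, 0.2083, 0.1667], E[r] = 3.0000, γ^t·E[r] = 2.400000, running G = 5.400000
t=2: π = [0.2118, 0.0972, 0.1273, 0.2002, 0.2106, 0.1528], E[r] = 2.9792, γ^t·E[r] = 1.906667, running G = 7.306667
t=3: π = [0.2118, 0.0961, 0.1283, 0.1997, 0.2108, 0.1534], E[r] = 2.9794, γ^t·E[r] = 1.525432, running G = 8.832099
t=4: π = [0.2117, 0.0961, 0.1283, 0.1999, 0.2108, 0.1532], E[r] = 2.9793, γ^t·E[r] = 1.220306, running G = 10.052405
t=5: π = [0.2118, 0.0961, 0.1283, 0.1998, 0.2108, 0.1532], E[r] = 2.9795, γ^t·E[r] = 0.976307, running G = 11.028712
t=6: π = [0.2117, 0.0961, 0.1283, 0.1998, 0.2108, 0.1532], E[r] = 2.9794, γ^t·E[r] = 0.781041, running G = 11.809753

G = 11.8098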